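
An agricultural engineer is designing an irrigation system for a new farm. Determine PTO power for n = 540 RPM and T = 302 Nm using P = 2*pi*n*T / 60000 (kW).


P = 2*pi*n*T / 60000
  = 2*pi * 540 * 302 / 60000
  = 1024661.86 / 60000
  = 17.08 kW


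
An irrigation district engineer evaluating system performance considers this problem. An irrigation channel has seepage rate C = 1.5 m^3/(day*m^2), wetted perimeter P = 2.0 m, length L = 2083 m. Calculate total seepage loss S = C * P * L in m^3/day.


S = C * P * L
  = 1.5 * 2.0 * 2083
  = 6249 m^3/day


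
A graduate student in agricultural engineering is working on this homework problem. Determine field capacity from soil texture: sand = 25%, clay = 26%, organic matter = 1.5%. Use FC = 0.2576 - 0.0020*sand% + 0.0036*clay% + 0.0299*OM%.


FC = 0.2576 - 0.0020*25 + 0.0036*26 + 0.0299*1.5
   = 0.2576 - 0.0500 + 0.0936 + 0.0449
   = 0.3461


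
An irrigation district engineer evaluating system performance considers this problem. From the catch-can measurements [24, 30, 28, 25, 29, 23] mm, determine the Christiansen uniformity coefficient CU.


xbar = 159 / 6 = 26.500
sum|xi - xbar| = 15
CU = 100 * (1 - 15 / (6 * 26.500))
   = 100 * (1 - 0.0943)
   = 90.57%


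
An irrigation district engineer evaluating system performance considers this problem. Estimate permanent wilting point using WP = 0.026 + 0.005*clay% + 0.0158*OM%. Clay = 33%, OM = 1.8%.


WP = 0.026 + 0.005*33 + 0.0158*1.8
   = 0.026 + 0.1650 + 0.0284
   = 0.2194


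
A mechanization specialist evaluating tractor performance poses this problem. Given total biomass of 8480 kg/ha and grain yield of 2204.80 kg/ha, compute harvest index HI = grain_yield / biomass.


HI = grain_yield / biomass
   = 2204.80 / 8480
   = 0.26


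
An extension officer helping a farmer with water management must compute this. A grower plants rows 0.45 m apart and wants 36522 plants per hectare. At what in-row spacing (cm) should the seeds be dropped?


spacing = 10000 / (row_sp * density)
        = 10000 / (0.45 * 36522)
        = 10000 / 16434.90
        = 0.60846 m = 60.85 cm


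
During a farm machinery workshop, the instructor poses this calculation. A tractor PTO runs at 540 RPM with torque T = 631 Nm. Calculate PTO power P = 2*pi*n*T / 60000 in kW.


P = 2*pi*n*T / 60000
  = 2*pi * 540 * 631 / 60000
  = 2140932.56 / 60000
  = 35.68 kW


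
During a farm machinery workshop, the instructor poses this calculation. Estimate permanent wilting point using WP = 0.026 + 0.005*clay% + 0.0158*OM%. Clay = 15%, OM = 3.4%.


WP = 0.026 + 0.005*15 + 0.0158*3.4
   = 0.026 + 0.0750 + 0.0537
   = 0.1547


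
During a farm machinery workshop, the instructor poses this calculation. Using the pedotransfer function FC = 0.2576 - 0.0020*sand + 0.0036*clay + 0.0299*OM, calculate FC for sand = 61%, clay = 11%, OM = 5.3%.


FC = 0.2576 - 0.0020*61 + 0.0036*11 + 0.0299*5.3
   = 0.2576 - 0.1220 + 0.0396 + 0.1585
   = 0.3337


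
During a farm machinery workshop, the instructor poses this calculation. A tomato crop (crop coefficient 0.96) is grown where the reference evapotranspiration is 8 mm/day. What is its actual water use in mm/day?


ETc = Kc * ET0
    = 0.96 * 8
    = 7.68 mm/day


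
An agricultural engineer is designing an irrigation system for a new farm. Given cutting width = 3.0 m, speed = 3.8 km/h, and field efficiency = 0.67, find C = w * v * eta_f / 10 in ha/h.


C = w * v * eta_f / 10
  = 3.0 * 3.8 * 0.67 / 10
  = 7.64 / 10
  = 0.76 ha/h


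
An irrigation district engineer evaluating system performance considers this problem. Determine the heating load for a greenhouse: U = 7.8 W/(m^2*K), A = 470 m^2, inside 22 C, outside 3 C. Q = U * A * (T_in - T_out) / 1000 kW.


dT = 22 - (3) = 19 K
Q = U * A * dT
  = 7.8 * 470 * 19
  = 69654 W = 69.65 kW


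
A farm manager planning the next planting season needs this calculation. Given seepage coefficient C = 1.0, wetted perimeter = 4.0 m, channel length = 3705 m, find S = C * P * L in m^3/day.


S = C * P * L
  = 1.0 * 4.0 * 3705
  = 14820 m^3/day


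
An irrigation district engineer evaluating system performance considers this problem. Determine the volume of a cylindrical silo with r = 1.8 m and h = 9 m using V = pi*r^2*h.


V = pi * r^2 * h
  = pi * 1.8^2 * 9
  = pi * 3.24 * 9
  = 91.61 m^3


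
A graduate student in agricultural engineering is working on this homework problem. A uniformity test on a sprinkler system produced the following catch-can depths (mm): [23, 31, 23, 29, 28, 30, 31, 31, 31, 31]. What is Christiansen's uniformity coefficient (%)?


xbar = 288 / 10 = 28.800
sum|xi - xbar| = 24.800
CU = 100 * (1 - 24.800 / (10 * 28.800))
   = 100 * (1 - 0.0861)
   = 91.39%


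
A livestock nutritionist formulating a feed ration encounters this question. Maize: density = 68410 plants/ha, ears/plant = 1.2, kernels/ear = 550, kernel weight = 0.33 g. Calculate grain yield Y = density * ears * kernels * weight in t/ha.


Y = density * ears * kernels * kw
  = 68410 * 1.2 * 550 * 0.33 g/ha
  = 14899698 g/ha
  = 14899.70 kg/ha = 14.90 t/ha


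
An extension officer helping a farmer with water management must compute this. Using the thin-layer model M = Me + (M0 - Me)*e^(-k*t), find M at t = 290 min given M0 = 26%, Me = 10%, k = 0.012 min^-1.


M = Me + (M0 - Me) * e^(-k*t)
  = 10 + (26 - 10) * e^(-0.012*290)
  = 10 + 16 * e^(-3.480)
  = 10 + 16 * 0.03081
  = 10 + 0.4929
  = 10.49%


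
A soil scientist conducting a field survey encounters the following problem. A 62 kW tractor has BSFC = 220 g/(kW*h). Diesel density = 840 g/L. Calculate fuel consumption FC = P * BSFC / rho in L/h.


FC = P * BSFC / rho_fuel
   = 62 * 220 / 840
   = 13640 / 840
   = 16.24 L/h


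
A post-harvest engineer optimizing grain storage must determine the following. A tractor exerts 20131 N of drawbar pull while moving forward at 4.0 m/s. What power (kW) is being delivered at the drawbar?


P = F * v / 1000
  = 20131 * 4.0 / 1000
  = 80524 / 1000
  = 80.52 kW


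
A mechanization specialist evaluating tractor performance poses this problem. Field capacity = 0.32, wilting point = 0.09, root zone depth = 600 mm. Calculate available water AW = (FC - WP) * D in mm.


AW = (FC - WP) * D
   = (0.32 - 0.09) * 600
   = 0.23 * 600
   = 138 mm


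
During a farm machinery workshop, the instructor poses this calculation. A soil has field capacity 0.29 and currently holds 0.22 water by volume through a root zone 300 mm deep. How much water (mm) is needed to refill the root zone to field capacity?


SMD = (FC - theta) * D
    = (0.29 - 0.22) * 300
    = 0.070 * 300
    = 21 mm


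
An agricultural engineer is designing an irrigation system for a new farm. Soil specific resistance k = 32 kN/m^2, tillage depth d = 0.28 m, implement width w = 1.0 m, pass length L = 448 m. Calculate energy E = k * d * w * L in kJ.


E = k * d * w * L
  = 32 * 0.28 * 1.0 * 448
  = 4014.08 kJ


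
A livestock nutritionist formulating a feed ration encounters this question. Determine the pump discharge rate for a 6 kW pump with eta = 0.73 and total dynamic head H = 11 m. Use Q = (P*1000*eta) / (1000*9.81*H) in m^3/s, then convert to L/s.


Q = (P * 1000 * eta) / (rho * g * H)
  = (6 * 1000 * 0.73) / (1000 * 9.81 * 11)
  = 4380 / 107910
  = 0.04059 m^3/s = 40.59 L/s


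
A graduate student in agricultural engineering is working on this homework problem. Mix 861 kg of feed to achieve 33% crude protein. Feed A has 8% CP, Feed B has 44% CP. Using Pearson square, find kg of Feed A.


parts_A = CP_b - target = 44 - 33 = 11
parts_B = target - CP_a = 33 - 8 = 25
total_parts = 11 + 25 = 36
Feed A = 861 * 11 / 36 = 263.08 kg
Feed B = 861 * 25 / 36 = 597.92 kg

263.08 kg


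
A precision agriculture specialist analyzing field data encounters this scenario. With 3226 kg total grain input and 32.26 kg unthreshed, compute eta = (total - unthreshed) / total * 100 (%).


eta = (total - unthreshed) / total * 100
    = (3226 - 32.26) / 3226 * 100
    = 3193.74 / 3226 * 100
    = 99%


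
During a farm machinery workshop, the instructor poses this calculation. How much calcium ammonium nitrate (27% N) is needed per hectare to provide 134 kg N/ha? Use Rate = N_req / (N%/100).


Rate = N_required / (N_content / 100)
     = 134 / (27 / 100)
     = 134 / 0.27
     = 496.30 kg/ha


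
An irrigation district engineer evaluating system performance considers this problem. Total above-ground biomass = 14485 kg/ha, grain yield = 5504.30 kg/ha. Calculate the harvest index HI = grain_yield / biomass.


HI = grain_yield / biomass
   = 5504.30 / 14485
   = 0.38


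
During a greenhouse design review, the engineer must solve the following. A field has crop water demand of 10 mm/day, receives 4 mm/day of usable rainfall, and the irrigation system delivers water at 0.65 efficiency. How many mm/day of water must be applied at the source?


IWR = (ETc - Pe) / Ea
    = (10 - 4) / 0.65
    = 6 / 0.65
    = 9.23 mm/day


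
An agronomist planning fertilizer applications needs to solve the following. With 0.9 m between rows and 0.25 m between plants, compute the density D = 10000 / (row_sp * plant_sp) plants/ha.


D = 10000 / (row_sp * plant_sp)
  = 10000 / (0.9 * 0.25)
  = 10000 / 0.2250
  = 44444.44 plants/ha


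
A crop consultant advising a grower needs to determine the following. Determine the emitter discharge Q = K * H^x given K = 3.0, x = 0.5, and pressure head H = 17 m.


Q = K * H^x
  = 3.0 * 17^0.5
  = 3.0 * 4.1231
  = 12.37 L/h


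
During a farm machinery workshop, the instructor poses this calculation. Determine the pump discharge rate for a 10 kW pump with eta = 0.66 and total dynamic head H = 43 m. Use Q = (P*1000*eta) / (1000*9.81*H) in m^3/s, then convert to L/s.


Q = (P * 1000 * eta) / (rho * g * H)
  = (10 * 1000 * 0.66) / (1000 * 9.81 * 43)
  = 6600 / 421830
  = 0.01565 m^3/s = 15.65 L/s


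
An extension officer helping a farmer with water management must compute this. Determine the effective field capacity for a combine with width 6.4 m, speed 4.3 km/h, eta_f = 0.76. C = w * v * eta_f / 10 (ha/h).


C = w * v * eta_f / 10
  = 6.4 * 4.3 * 0.76 / 10
  = 20.92 / 10
  = 2.09 ha/h


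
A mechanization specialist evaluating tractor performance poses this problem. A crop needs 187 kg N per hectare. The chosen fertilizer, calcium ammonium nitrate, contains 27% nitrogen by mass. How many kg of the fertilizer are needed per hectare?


Rate = N_required / (N_content / 100)
     = 187 / (27 / 100)
     = 187 / 0.27
     = 692.59 kg/ha


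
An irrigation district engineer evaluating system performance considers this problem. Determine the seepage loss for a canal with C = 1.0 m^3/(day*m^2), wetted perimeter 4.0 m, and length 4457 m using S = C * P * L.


S = C * P * L
  = 1.0 * 4.0 * 4457
  = 17828 m^3/day


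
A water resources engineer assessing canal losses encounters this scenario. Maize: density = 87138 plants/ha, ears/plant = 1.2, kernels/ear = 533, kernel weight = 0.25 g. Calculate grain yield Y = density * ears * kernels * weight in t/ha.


Y = density * ears * kernels * kw
  = 87138 * 1.2 * 533 * 0.25 g/ha
  = 13933366.20 g/ha
  = 13933.37 kg/ha = 13.93 t/ha


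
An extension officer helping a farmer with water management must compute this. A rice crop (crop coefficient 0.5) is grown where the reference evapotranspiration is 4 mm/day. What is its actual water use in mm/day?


ETc = Kc * ET0
    = 0.5 * 4
    = 2 mm/day


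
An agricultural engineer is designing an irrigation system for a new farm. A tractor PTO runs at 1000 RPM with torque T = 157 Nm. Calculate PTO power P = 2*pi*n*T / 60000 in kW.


P = 2*pi*n*T / 60000
  = 2*pi * 1000 * 157 / 60000
  = 986460.09 / 60000
  = 16.44 kW


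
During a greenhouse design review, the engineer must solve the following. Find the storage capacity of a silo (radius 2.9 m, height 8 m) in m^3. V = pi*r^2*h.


V = pi * r^2 * h
  = pi * 2.9^2 * 8
  = pi * 8.41 * 8
  = 211.37 m^3


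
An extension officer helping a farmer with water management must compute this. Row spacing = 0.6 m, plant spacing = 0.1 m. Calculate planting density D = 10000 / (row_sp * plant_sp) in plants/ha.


D = 10000 / (row_sp * plant_sp)
  = 10000 / (0.6 * 0.1)
  = 10000 / 0.0600
  = 166666.67 plants/ha


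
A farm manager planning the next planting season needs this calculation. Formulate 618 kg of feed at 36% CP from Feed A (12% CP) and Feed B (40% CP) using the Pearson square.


parts_A = CP_b - target = 40 - 36 = 4
parts_B = target - CP_a = 36 - 12 = 24
total_parts = 4 + 24 = 28
Feed A = 618 * 4 / 28 = 88.29 kg
Feed B = 618 * 24 / 28 = 529.71 kg

88.29 kg


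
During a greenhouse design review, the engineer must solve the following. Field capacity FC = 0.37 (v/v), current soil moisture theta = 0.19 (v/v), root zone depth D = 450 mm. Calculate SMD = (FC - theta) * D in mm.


SMD = (FC - theta) * D
    = (0.37 - 0.19) * 450
    = 0.180 * 450
    = 81 mm


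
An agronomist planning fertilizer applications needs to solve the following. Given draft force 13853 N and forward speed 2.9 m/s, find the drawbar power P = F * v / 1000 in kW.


P = F * v / 1000
  = 13853 * 2.9 / 1000
  = 40173.70 / 1000
  = 40.17 kW


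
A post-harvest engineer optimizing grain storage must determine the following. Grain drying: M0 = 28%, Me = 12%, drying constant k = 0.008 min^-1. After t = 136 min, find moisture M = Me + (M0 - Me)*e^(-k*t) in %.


M = Me + (M0 - Me) * e^(-k*t)
  = 12 + (28 - 12) * e^(-0.008*136)
  = 12 + 16 * e^(-1.088)
  = 12 + 16 * 0.33689
  = 12 + 5.3902
  = 17.39%


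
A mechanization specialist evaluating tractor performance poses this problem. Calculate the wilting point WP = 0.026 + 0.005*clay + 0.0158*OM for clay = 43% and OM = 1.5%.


WP = 0.026 + 0.005*43 + 0.0158*1.5
   = 0.026 + 0.2150 + 0.0237
   = 0.2647


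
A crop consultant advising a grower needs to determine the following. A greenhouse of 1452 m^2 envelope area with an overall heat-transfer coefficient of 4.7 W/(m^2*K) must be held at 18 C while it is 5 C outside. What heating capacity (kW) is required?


dT = 18 - (5) = 13 K
Q = U * A * dT
  = 4.7 * 1452 * 13
  = 88717.20 W = 88.72 kW


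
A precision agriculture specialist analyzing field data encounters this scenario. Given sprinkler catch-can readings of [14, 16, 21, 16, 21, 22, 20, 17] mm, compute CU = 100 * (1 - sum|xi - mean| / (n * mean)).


xbar = 147 / 8 = 18.375
sum|xi - xbar| = 21
CU = 100 * (1 - 21 / (8 * 18.375))
   = 100 * (1 - 0.1429)
   = 85.71%


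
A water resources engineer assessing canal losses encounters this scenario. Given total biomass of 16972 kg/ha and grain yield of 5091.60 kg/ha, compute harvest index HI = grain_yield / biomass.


HI = grain_yield / biomass
   = 5091.60 / 16972
   = 0.30


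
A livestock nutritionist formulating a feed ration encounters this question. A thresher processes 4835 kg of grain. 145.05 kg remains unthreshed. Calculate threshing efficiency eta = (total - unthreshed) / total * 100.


eta = (total - unthreshed) / total * 100
    = (4835 - 145.05) / 4835 * 100
    = 4689.95 / 4835 * 100
    = 97%


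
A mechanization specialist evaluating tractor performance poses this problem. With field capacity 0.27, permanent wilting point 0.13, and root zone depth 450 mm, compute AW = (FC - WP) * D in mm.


AW = (FC - WP) * D
   = (0.27 - 0.13) * 450
   = 0.14 * 450
   = 63 mm


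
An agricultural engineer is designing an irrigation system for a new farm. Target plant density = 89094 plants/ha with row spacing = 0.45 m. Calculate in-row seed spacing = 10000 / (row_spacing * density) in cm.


spacing = 10000 / (row_sp * density)
        = 10000 / (0.45 * 89094)
        = 10000 / 40092.30
        = 0.24942 m = 24.94 cm


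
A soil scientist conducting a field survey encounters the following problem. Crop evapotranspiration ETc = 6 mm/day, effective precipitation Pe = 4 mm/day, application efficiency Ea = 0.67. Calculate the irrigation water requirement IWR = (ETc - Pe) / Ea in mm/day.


IWR = (ETc - Pe) / Ea
    = (6 - 4) / 0.67
    = 2 / 0.67
    = 2.99 mm/day


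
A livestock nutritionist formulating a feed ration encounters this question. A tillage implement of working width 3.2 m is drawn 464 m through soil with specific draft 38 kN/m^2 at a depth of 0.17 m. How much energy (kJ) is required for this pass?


E = k * d * w * L
  = 38 * 0.17 * 3.2 * 464
  = 9591.81 kJ


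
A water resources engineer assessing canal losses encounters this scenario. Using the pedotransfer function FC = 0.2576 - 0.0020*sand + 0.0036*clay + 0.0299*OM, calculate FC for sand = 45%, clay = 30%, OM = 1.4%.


FC = 0.2576 - 0.0020*45 + 0.0036*30 + 0.0299*1.4
   = 0.2576 - 0.0900 + 0.1080 + 0.0419
   = 0.3175


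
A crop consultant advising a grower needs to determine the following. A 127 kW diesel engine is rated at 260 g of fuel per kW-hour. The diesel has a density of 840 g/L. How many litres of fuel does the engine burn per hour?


FC = P * BSFC / rho_fuel
   = 127 * 260 / 840
   = 33020 / 840
   = 39.31 L/h


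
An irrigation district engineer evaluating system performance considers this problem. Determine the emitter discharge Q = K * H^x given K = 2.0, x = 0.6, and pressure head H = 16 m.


Q = K * H^x
  = 2.0 * 16^0.6
  = 2.0 * 5.2780
  = 10.56 L/h


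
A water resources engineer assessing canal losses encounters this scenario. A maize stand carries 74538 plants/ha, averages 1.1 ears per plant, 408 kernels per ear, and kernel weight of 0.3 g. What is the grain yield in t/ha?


Y = density * ears * kernels * kw
  = 74538 * 1.1 * 408 * 0.3 g/ha
  = 10035796.32 g/ha
  = 10035.80 kg/ha = 10.04 t/ha


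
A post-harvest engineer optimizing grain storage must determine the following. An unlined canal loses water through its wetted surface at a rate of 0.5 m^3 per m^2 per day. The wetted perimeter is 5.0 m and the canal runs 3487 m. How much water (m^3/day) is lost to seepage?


S = C * P * L
  = 0.5 * 5.0 * 3487
  = 8717.50 m^3/day


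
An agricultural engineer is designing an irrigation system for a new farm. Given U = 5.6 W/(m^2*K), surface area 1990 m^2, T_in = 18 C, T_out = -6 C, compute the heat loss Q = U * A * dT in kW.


dT = 18 - (-6) = 24 K
Q = U * A * dT
  = 5.6 * 1990 * 24
  = 267456 W = 267.46 kW


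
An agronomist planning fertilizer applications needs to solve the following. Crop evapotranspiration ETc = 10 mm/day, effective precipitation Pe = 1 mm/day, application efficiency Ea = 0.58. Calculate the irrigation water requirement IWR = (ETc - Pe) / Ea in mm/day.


IWR = (ETc - Pe) / Ea
    = (10 - 1) / 0.58
    = 9 / 0.58
    = 15.52 mm/day


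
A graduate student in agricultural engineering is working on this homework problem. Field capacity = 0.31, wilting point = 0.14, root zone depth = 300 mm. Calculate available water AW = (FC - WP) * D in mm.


AW = (FC - WP) * D
   = (0.31 - 0.14) * 300
   = 0.17 * 300
   = 51 mm


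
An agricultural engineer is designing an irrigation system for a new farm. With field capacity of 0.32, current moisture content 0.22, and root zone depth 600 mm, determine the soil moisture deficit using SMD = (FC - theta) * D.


SMD = (FC - theta) * D
    = (0.32 - 0.22) * 600
    = 0.100 * 600
    = 60 mm


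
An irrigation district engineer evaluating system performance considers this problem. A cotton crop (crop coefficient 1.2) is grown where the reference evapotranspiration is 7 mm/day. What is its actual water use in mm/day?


ETc = Kc * ET0
    = 1.2 * 7
    = 8.40 mm/day


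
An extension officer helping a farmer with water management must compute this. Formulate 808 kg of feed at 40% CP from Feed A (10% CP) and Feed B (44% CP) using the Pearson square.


parts_A = CP_b - target = 44 - 40 = 4
parts_B = target - CP_a = 40 - 10 = 30
total_parts = 4 + 30 = 34
Feed A = 808 * 4 / 34 = 95.06 kg
Feed B = 808 * 30 / 34 = 712.94 kg

95.06 kg


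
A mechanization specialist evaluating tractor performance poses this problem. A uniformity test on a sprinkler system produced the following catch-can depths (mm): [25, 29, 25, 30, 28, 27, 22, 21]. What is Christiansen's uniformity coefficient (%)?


xbar = 207 / 8 = 25.875
sum|xi - xbar| = 21
CU = 100 * (1 - 21 / (8 * 25.875))
   = 100 * (1 - 0.1014)
   = 89.86%


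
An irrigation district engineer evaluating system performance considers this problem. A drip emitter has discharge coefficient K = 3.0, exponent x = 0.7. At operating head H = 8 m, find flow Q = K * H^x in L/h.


Q = K * H^x
  = 3.0 * 8^0.7
  = 3.0 * 4.2871
  = 12.86 L/h


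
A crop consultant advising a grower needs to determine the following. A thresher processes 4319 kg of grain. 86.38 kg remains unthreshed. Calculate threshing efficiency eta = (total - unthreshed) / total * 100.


eta = (total - unthreshed) / total * 100
    = (4319 - 86.38) / 4319 * 100
    = 4232.62 / 4319 * 100
    = 98%


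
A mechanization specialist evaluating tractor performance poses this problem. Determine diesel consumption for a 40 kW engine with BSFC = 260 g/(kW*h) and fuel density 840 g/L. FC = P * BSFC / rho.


FC = P * BSFC / rho_fuel
   = 40 * 260 / 840
   = 10400 / 840
   = 12.38 L/h


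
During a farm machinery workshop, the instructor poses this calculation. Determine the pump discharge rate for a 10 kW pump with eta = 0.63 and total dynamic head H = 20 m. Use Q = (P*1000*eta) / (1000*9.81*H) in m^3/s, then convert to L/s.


Q = (P * 1000 * eta) / (rho * g * H)
  = (10 * 1000 * 0.63) / (1000 * 9.81 * 20)
  = 6300 / 196200
  = 0.03211 m^3/s = 32.11 L/s


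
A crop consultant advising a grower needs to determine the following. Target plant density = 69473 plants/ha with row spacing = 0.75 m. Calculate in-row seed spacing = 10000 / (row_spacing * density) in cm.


spacing = 10000 / (row_sp * density)
        = 10000 / (0.75 * 69473)
        = 10000 / 52104.75
        = 0.19192 m = 19.19 cm


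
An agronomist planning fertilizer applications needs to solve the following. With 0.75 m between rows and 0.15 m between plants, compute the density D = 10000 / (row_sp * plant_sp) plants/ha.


D = 10000 / (row_sp * plant_sp)
  = 10000 / (0.75 * 0.15)
  = 10000 / 0.1125
  = 88888.89 plants/ha


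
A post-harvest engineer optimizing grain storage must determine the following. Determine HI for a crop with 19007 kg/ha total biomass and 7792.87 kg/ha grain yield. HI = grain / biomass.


HI = grain_yield / biomass
   = 7792.87 / 19007
   = 0.41


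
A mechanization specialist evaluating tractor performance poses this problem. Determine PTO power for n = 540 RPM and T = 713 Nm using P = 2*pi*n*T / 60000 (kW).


P = 2*pi*n*T / 60000
  = 2*pi * 540 * 713 / 60000
  = 2419152.01 / 60000
  = 40.32 kW


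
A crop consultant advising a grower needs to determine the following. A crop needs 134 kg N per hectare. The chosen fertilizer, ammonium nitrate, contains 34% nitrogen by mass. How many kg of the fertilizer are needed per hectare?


Rate = N_required / (N_content / 100)
     = 134 / (34 / 100)
     = 134 / 0.34
     = 394.12 kg/ha


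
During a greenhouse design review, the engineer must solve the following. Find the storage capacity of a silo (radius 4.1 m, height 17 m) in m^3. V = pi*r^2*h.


V = pi * r^2 * h
  = pi * 4.1^2 * 17
  = pi * 16.81 * 17
  = 897.77 m^3


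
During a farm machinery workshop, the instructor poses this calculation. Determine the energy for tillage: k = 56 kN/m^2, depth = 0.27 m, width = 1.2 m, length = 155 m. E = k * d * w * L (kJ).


E = k * d * w * L
  = 56 * 0.27 * 1.2 * 155
  = 2812.32 kJ


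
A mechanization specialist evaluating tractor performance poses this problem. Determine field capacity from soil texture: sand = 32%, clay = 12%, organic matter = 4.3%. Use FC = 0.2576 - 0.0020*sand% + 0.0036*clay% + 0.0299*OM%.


FC = 0.2576 - 0.0020*32 + 0.0036*12 + 0.0299*4.3
   = 0.2576 - 0.0640 + 0.0432 + 0.1286
   = 0.3654


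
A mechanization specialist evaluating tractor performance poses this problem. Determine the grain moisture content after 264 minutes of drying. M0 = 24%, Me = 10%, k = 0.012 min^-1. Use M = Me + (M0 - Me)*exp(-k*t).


M = Me + (M0 - Me) * e^(-k*t)
  = 10 + (24 - 10) * e^(-0.012*264)
  = 10 + 14 * e^(-3.168)
  = 10 + 14 * 0.04209
  = 10 + 0.5892
  = 10.59%


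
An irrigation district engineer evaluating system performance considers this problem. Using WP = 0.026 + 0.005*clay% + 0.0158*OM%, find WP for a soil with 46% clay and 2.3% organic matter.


WP = 0.026 + 0.005*46 + 0.0158*2.3
   = 0.026 + 0.2300 + 0.0363
   = 0.2923


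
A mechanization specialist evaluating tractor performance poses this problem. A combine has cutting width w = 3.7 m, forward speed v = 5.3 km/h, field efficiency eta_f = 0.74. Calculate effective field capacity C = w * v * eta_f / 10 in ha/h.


C = w * v * eta_f / 10
  = 3.7 * 5.3 * 0.74 / 10
  = 14.51 / 10
  = 1.45 ha/h


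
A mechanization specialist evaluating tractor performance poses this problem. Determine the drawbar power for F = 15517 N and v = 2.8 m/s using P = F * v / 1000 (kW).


P = F * v / 1000
  = 15517 * 2.8 / 1000
  = 43447.60 / 1000
  = 43.45 kW


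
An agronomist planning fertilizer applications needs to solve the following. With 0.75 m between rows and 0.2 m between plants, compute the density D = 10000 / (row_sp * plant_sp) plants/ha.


D = 10000 / (row_sp * plant_sp)
  = 10000 / (0.75 * 0.2)
  = 10000 / 0.1500
  = 66666.67 plants/ha


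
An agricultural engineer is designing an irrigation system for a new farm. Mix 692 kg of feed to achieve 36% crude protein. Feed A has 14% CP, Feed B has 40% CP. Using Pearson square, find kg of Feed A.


parts_A = CP_b - target = 40 - 36 = 4
parts_B = target - CP_a = 36 - 14 = 22
total_parts = 4 + 22 = 26
Feed A = 692 * 4 / 26 = 106.46 kg
Feed B = 692 * 22 / 26 = 585.54 kg

106.46 kg


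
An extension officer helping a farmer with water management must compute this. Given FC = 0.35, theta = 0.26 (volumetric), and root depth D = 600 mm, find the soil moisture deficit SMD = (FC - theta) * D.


SMD = (FC - theta) * D
    = (0.35 - 0.26) * 600
    = 0.090 * 600
    = 54 mm


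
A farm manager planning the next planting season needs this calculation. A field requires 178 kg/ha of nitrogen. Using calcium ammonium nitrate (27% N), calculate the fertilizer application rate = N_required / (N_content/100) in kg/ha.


Rate = N_required / (N_content / 100)
     = 178 / (27 / 100)
     = 178 / 0.27
     = 659.26 kg/ha


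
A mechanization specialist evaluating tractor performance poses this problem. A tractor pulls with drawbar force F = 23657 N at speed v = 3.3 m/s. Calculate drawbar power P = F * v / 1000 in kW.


P = F * v / 1000
  = 23657 * 3.3 / 1000
  = 78068.10 / 1000
  = 78.07 kW


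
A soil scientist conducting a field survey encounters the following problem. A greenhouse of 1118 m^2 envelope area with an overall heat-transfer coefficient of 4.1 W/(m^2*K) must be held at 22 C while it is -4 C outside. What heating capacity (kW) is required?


dT = 22 - (-4) = 26 K
Q = U * A * dT
  = 4.1 * 1118 * 26
  = 119178.80 W = 119.18 kW


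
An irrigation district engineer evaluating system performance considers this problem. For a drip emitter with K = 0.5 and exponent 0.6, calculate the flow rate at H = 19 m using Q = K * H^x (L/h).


Q = K * H^x
  = 0.5 * 19^0.6
  = 0.5 * 5.8513
  = 2.93 L/h


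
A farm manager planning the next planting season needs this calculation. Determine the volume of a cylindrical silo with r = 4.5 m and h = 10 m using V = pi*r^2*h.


V = pi * r^2 * h
  = pi * 4.5^2 * 10
  = pi * 20.25 * 10
  = 636.17 m^3


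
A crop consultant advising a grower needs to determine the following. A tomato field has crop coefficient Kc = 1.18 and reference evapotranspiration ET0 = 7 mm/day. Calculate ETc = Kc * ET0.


ETc = Kc * ET0
    = 1.18 * 7
    = 8.26 mm/day


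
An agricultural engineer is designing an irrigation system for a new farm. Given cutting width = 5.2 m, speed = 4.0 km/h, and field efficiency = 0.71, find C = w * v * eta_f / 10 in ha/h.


C = w * v * eta_f / 10
  = 5.2 * 4.0 * 0.71 / 10
  = 14.77 / 10
  = 1.48 ha/h


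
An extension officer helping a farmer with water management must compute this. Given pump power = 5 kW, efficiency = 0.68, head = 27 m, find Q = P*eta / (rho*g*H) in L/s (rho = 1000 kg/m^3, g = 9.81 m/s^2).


Q = (P * 1000 * eta) / (rho * g * H)
  = (5 * 1000 * 0.68) / (1000 * 9.81 * 27)
  = 3400 / 264870
  = 0.01284 m^3/s = 12.84 L/s


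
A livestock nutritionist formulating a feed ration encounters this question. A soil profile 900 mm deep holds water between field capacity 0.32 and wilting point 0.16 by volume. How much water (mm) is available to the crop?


AW = (FC - WP) * D
   = (0.32 - 0.16) * 900
   = 0.16 * 900
   = 144 mm


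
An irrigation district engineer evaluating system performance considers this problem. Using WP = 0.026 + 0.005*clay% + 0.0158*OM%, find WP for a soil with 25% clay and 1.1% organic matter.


WP = 0.026 + 0.005*25 + 0.0158*1.1
   = 0.026 + 0.1250 + 0.0174
   = 0.1684


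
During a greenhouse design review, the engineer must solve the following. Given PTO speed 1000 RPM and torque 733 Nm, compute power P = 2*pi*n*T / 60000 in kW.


P = 2*pi*n*T / 60000
  = 2*pi * 1000 * 733 / 60000
  = 4605574.83 / 60000
  = 76.76 kW


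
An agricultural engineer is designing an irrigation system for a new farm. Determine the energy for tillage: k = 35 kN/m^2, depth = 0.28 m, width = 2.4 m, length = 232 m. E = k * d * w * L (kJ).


E = k * d * w * L
  = 35 * 0.28 * 2.4 * 232
  = 5456.64 kJ


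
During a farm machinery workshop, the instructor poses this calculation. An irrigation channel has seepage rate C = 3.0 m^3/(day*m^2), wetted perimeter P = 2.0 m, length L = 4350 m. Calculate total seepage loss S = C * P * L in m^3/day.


S = C * P * L
  = 3.0 * 2.0 * 4350
  = 26100 m^3/day


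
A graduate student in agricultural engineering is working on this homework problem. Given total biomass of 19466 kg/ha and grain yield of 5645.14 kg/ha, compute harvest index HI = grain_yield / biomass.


HI = grain_yield / biomass
   = 5645.14 / 19466
   = 0.29


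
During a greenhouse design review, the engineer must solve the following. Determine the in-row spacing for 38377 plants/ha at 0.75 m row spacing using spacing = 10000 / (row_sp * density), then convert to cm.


spacing = 10000 / (row_sp * density)
        = 10000 / (0.75 * 38377)
        = 10000 / 28782.75
        = 0.34743 m = 34.74 cm


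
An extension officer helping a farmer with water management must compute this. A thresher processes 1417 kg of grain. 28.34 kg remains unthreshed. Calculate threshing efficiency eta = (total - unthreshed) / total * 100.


eta = (total - unthreshed) / total * 100
    = (1417 - 28.34) / 1417 * 100
    = 1388.66 / 1417 * 100
    = 98%


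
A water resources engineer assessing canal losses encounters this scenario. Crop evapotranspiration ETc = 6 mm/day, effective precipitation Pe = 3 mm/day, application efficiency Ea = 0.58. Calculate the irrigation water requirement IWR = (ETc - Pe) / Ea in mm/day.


IWR = (ETc - Pe) / Ea
    = (6 - 3) / 0.58
    = 3 / 0.58
    = 5.17 mm/day


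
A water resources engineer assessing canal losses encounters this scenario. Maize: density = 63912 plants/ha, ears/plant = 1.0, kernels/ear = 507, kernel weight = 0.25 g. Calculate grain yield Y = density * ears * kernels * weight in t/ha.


Y = density * ears * kernels * kw
  = 63912 * 1.0 * 507 * 0.25 g/ha
  = 8100846 g/ha
  = 8100.85 kg/ha = 8.10 t/ha


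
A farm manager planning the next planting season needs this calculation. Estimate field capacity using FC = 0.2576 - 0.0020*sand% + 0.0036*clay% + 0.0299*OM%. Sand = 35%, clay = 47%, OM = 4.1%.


FC = 0.2576 - 0.0020*35 + 0.0036*47 + 0.0299*4.1
   = 0.2576 - 0.0700 + 0.1692 + 0.1226
   = 0.4794


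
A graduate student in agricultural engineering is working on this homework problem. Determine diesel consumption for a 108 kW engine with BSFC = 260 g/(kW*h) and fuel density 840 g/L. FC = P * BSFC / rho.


FC = P * BSFC / rho_fuel
   = 108 * 260 / 840
   = 28080 / 840
   = 33.43 L/h


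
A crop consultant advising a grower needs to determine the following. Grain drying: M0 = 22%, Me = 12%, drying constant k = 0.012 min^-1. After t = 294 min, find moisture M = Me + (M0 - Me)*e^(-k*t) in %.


M = Me + (M0 - Me) * e^(-k*t)
  = 12 + (22 - 12) * e^(-0.012*294)
  = 12 + 10 * e^(-3.528)
  = 12 + 10 * 0.02936
  = 12 + 0.2936
  = 12.29%


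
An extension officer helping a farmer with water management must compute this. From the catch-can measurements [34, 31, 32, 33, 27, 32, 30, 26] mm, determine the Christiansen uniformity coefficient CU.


xbar = 245 / 8 = 30.625
sum|xi - xbar| = 17.750
CU = 100 * (1 - 17.750 / (8 * 30.625))
   = 100 * (1 - 0.0724)
   = 92.76%


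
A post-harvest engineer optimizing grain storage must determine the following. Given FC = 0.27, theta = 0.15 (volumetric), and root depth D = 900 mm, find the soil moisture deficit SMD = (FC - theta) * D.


SMD = (FC - theta) * D
    = (0.27 - 0.15) * 900
    = 0.120 * 900
    = 108 mm


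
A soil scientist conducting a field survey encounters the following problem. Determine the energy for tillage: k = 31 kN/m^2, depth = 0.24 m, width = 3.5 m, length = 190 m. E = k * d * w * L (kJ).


E = k * d * w * L
  = 31 * 0.24 * 3.5 * 190
  = 4947.60 kJ


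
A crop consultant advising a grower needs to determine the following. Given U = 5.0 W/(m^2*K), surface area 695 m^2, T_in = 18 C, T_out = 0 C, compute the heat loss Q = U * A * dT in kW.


dT = 18 - (0) = 18 K
Q = U * A * dT
  = 5.0 * 695 * 18
  = 62550 W = 62.55 kW


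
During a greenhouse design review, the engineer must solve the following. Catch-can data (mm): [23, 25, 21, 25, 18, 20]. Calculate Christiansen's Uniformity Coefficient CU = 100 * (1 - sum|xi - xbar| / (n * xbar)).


xbar = 132 / 6 = 22
sum|xi - xbar| = 14
CU = 100 * (1 - 14 / (6 * 22))
   = 100 * (1 - 0.1061)
   = 89.39%


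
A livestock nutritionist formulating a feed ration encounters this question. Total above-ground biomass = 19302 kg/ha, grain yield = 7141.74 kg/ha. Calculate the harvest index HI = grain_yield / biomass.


HI = grain_yield / biomass
   = 7141.74 / 19302
   = 0.37


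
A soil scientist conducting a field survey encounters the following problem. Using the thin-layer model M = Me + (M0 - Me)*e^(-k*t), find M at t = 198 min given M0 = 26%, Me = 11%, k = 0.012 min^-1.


M = Me + (M0 - Me) * e^(-k*t)
  = 11 + (26 - 11) * e^(-0.012*198)
  = 11 + 15 * e^(-2.376)
  = 11 + 15 * 0.09292
  = 11 + 1.3938
  = 12.39%


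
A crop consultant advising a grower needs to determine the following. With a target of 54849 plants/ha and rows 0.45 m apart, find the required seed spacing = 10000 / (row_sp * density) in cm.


spacing = 10000 / (row_sp * density)
        = 10000 / (0.45 * 54849)
        = 10000 / 24682.05
        = 0.40515 m = 40.52 cm


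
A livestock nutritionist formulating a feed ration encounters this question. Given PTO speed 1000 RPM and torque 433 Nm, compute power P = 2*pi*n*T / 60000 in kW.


P = 2*pi*n*T / 60000
  = 2*pi * 1000 * 433 / 60000
  = 2720619.24 / 60000
  = 45.34 kW


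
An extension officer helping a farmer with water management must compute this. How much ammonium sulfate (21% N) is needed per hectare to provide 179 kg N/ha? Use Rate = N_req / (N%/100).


Rate = N_required / (N_content / 100)
     = 179 / (21 / 100)
     = 179 / 0.21
     = 852.38 kg/ha


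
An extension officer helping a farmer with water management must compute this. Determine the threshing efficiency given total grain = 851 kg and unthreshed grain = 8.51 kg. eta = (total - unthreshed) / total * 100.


eta = (total - unthreshed) / total * 100
    = (851 - 8.51) / 851 * 100
    = 842.49 / 851 * 100
    = 99%


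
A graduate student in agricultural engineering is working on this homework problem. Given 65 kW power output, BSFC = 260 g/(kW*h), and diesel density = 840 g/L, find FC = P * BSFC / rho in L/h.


FC = P * BSFC / rho_fuel
   = 65 * 260 / 840
   = 16900 / 840
   = 20.12 L/h


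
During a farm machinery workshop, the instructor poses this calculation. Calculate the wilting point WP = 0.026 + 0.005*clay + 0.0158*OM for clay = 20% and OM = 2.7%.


WP = 0.026 + 0.005*20 + 0.0158*2.7
   = 0.026 + 0.1000 + 0.0427
   = 0.1687


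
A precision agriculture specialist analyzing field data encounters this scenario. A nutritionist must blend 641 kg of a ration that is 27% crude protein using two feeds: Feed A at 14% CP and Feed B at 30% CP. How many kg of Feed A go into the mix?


parts_A = CP_b - target = 30 - 27 = 3
parts_B = target - CP_a = 27 - 14 = 13
total_parts = 3 + 13 = 16
Feed A = 641 * 3 / 16 = 120.19 kg
Feed B = 641 * 13 / 16 = 520.81 kg

120.19 kg


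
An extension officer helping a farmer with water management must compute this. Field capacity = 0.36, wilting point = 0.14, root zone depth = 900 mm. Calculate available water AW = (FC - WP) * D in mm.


AW = (FC - WP) * D
   = (0.36 - 0.14) * 900
   = 0.22 * 900
   = 198 mm


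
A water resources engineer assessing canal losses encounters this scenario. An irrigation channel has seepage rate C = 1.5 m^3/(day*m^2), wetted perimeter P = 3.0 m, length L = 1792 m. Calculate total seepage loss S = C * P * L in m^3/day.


S = C * P * L
  = 1.5 * 3.0 * 1792
  = 8064 m^3/day


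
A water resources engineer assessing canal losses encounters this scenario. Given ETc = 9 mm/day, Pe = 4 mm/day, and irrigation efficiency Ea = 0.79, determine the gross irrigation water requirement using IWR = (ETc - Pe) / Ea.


IWR = (ETc - Pe) / Ea
    = (9 - 4) / 0.79
    = 5 / 0.79
    = 6.33 mm/day


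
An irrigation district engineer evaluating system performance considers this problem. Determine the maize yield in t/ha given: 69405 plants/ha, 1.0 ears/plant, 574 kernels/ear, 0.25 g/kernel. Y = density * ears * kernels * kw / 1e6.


Y = density * ears * kernels * kw
  = 69405 * 1.0 * 574 * 0.25 g/ha
  = 9959617.50 g/ha
  = 9959.62 kg/ha = 9.96 t/ha


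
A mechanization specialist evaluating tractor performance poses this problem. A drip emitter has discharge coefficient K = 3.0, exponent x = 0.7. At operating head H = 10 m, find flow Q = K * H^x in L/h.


Q = K * H^x
  = 3.0 * 10^0.7
  = 3.0 * 5.0119
  = 15.04 L/h


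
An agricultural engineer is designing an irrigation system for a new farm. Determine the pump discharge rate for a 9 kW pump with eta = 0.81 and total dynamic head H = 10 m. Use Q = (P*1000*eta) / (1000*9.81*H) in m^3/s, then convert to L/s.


Q = (P * 1000 * eta) / (rho * g * H)
  = (9 * 1000 * 0.81) / (1000 * 9.81 * 10)
  = 7290 / 98100
  = 0.07431 m^3/s = 74.31 L/s


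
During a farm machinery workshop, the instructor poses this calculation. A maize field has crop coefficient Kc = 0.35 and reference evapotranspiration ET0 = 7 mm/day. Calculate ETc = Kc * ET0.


ETc = Kc * ET0
    = 0.35 * 7
    = 2.45 mm/day


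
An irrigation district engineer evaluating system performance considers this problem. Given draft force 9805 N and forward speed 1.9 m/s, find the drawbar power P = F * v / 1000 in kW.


P = F * v / 1000
  = 9805 * 1.9 / 1000
  = 18629.50 / 1000
  = 18.63 kW


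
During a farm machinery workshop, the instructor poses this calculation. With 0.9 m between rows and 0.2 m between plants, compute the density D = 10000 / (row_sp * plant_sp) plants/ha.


D = 10000 / (row_sp * plant_sp)
  = 10000 / (0.9 * 0.2)
  = 10000 / 0.1800
  = 55555.56 plants/ha


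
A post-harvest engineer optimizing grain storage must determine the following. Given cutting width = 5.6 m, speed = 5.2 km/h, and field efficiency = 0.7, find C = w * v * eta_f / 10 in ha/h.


C = w * v * eta_f / 10
  = 5.6 * 5.2 * 0.7 / 10
  = 20.38 / 10
  = 2.04 ha/h
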